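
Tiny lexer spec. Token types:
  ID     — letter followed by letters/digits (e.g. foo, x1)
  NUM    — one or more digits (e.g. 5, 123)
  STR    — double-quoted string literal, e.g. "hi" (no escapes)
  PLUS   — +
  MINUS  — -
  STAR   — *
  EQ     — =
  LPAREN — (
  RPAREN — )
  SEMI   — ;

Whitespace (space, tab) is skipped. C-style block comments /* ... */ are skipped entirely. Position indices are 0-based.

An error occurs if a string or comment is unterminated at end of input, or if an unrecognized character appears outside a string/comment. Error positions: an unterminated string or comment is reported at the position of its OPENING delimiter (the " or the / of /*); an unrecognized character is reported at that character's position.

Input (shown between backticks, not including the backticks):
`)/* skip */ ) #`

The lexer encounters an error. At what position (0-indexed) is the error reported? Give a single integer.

pos=0: emit RPAREN ')'
pos=1: enter COMMENT mode (saw '/*')
exit COMMENT mode (now at pos=11)
pos=12: emit RPAREN ')'
pos=14: ERROR — unrecognized char '#'

Answer: 14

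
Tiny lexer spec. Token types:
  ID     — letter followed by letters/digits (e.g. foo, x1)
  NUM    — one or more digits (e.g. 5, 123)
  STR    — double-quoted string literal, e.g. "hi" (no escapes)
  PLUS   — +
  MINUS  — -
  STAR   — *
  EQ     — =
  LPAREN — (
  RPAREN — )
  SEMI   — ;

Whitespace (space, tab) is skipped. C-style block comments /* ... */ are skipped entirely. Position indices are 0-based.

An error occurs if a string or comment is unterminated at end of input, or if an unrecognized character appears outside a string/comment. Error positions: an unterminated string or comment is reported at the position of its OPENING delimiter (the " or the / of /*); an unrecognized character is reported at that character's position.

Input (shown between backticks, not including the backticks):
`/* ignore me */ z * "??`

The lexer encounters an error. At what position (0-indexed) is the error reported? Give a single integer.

pos=0: enter COMMENT mode (saw '/*')
exit COMMENT mode (now at pos=15)
pos=16: emit ID 'z' (now at pos=17)
pos=18: emit STAR '*'
pos=20: enter STRING mode
pos=20: ERROR — unterminated string

Answer: 20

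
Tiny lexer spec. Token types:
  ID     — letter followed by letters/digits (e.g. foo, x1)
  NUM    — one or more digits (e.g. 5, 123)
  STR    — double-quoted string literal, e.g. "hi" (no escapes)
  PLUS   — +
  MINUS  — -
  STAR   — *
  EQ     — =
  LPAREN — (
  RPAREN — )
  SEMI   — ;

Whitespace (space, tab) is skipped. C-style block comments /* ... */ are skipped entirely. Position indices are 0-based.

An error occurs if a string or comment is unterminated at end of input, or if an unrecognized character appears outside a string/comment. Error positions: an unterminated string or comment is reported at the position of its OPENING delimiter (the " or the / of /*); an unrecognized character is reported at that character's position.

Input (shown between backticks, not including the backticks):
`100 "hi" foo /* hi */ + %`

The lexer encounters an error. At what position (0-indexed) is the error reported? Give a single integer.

pos=0: emit NUM '100' (now at pos=3)
pos=4: enter STRING mode
pos=4: emit STR "hi" (now at pos=8)
pos=9: emit ID 'foo' (now at pos=12)
pos=13: enter COMMENT mode (saw '/*')
exit COMMENT mode (now at pos=21)
pos=22: emit PLUS '+'
pos=24: ERROR — unrecognized char '%'

Answer: 24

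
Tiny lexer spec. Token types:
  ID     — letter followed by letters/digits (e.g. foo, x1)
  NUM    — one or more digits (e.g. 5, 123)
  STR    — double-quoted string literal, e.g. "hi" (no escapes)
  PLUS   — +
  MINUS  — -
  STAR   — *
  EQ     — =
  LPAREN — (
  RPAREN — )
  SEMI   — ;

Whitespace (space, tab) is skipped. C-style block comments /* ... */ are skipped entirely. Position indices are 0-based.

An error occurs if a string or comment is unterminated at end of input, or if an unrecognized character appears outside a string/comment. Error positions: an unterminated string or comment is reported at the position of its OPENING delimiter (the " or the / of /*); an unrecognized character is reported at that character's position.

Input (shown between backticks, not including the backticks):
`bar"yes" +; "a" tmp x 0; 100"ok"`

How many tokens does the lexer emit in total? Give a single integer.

Answer: 11

Derivation:
pos=0: emit ID 'bar' (now at pos=3)
pos=3: enter STRING mode
pos=3: emit STR "yes" (now at pos=8)
pos=9: emit PLUS '+'
pos=10: emit SEMI ';'
pos=12: enter STRING mode
pos=12: emit STR "a" (now at pos=15)
pos=16: emit ID 'tmp' (now at pos=19)
pos=20: emit ID 'x' (now at pos=21)
pos=22: emit NUM '0' (now at pos=23)
pos=23: emit SEMI ';'
pos=25: emit NUM '100' (now at pos=28)
pos=28: enter STRING mode
pos=28: emit STR "ok" (now at pos=32)
DONE. 11 tokens: [ID, STR, PLUS, SEMI, STR, ID, ID, NUM, SEMI, NUM, STR]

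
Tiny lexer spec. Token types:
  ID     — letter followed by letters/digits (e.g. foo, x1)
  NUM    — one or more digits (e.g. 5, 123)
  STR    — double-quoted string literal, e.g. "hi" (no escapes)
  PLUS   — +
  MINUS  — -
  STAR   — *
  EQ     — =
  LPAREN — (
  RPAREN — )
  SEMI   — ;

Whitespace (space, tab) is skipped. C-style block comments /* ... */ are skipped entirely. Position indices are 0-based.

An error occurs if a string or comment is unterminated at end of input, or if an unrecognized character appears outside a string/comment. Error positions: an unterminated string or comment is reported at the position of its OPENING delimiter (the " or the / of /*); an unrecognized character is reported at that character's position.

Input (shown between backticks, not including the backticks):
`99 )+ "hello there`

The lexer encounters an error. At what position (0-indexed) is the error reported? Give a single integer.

Answer: 6

Derivation:
pos=0: emit NUM '99' (now at pos=2)
pos=3: emit RPAREN ')'
pos=4: emit PLUS '+'
pos=6: enter STRING mode
pos=6: ERROR — unterminated string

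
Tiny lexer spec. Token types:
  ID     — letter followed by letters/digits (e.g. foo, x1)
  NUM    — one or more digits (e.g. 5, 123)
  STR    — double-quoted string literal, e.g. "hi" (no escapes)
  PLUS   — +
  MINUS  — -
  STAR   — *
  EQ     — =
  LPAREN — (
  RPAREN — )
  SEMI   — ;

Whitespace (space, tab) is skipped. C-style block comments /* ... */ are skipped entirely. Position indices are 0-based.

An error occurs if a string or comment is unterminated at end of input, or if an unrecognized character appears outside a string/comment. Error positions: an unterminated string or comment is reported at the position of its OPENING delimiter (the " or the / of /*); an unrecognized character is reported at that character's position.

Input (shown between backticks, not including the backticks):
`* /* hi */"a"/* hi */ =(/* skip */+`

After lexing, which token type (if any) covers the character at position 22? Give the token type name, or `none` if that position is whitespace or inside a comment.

Answer: EQ

Derivation:
pos=0: emit STAR '*'
pos=2: enter COMMENT mode (saw '/*')
exit COMMENT mode (now at pos=10)
pos=10: enter STRING mode
pos=10: emit STR "a" (now at pos=13)
pos=13: enter COMMENT mode (saw '/*')
exit COMMENT mode (now at pos=21)
pos=22: emit EQ '='
pos=23: emit LPAREN '('
pos=24: enter COMMENT mode (saw '/*')
exit COMMENT mode (now at pos=34)
pos=34: emit PLUS '+'
DONE. 5 tokens: [STAR, STR, EQ, LPAREN, PLUS]
Position 22: char is '=' -> EQ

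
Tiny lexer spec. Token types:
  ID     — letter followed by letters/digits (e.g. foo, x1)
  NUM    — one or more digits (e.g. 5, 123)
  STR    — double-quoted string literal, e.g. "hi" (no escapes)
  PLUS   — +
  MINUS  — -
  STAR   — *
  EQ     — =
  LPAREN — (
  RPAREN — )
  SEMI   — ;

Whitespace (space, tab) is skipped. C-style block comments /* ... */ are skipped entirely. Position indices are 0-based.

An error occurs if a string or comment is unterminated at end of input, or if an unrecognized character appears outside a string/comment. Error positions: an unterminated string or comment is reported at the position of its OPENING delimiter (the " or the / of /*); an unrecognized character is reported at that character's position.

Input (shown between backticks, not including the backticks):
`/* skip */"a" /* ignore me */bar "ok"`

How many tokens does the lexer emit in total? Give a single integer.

pos=0: enter COMMENT mode (saw '/*')
exit COMMENT mode (now at pos=10)
pos=10: enter STRING mode
pos=10: emit STR "a" (now at pos=13)
pos=14: enter COMMENT mode (saw '/*')
exit COMMENT mode (now at pos=29)
pos=29: emit ID 'bar' (now at pos=32)
pos=33: enter STRING mode
pos=33: emit STR "ok" (now at pos=37)
DONE. 3 tokens: [STR, ID, STR]

Answer: 3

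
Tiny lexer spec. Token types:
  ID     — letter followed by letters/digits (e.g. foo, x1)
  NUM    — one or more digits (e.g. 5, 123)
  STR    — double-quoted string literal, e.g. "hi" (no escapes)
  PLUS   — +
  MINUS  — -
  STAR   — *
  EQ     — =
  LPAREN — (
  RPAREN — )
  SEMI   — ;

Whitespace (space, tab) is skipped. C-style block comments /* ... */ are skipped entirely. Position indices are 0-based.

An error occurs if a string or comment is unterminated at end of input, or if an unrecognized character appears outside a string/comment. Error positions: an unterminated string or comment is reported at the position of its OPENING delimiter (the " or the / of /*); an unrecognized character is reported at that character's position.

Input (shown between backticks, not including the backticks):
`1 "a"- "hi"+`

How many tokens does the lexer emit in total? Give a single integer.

pos=0: emit NUM '1' (now at pos=1)
pos=2: enter STRING mode
pos=2: emit STR "a" (now at pos=5)
pos=5: emit MINUS '-'
pos=7: enter STRING mode
pos=7: emit STR "hi" (now at pos=11)
pos=11: emit PLUS '+'
DONE. 5 tokens: [NUM, STR, MINUS, STR, PLUS]

Answer: 5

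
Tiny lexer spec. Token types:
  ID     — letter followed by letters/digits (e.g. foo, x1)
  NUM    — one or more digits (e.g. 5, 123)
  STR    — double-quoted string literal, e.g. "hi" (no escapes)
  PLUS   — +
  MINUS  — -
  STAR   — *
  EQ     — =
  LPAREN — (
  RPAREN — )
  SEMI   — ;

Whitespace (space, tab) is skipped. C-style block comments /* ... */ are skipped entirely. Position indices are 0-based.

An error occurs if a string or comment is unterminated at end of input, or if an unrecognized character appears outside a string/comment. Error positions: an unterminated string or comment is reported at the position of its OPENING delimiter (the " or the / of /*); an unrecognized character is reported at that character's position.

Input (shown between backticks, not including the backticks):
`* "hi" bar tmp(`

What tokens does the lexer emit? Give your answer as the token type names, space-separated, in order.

Answer: STAR STR ID ID LPAREN

Derivation:
pos=0: emit STAR '*'
pos=2: enter STRING mode
pos=2: emit STR "hi" (now at pos=6)
pos=7: emit ID 'bar' (now at pos=10)
pos=11: emit ID 'tmp' (now at pos=14)
pos=14: emit LPAREN '('
DONE. 5 tokens: [STAR, STR, ID, ID, LPAREN]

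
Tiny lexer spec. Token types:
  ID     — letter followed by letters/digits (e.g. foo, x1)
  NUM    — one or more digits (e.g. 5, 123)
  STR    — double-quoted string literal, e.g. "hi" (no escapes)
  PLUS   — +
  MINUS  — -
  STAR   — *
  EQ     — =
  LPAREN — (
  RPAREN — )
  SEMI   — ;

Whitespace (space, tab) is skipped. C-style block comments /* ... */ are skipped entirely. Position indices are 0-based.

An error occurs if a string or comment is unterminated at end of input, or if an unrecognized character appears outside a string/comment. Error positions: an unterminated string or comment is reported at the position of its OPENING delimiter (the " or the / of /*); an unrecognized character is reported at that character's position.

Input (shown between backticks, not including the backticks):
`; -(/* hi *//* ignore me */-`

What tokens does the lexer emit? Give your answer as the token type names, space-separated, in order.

Answer: SEMI MINUS LPAREN MINUS

Derivation:
pos=0: emit SEMI ';'
pos=2: emit MINUS '-'
pos=3: emit LPAREN '('
pos=4: enter COMMENT mode (saw '/*')
exit COMMENT mode (now at pos=12)
pos=12: enter COMMENT mode (saw '/*')
exit COMMENT mode (now at pos=27)
pos=27: emit MINUS '-'
DONE. 4 tokens: [SEMI, MINUS, LPAREN, MINUS]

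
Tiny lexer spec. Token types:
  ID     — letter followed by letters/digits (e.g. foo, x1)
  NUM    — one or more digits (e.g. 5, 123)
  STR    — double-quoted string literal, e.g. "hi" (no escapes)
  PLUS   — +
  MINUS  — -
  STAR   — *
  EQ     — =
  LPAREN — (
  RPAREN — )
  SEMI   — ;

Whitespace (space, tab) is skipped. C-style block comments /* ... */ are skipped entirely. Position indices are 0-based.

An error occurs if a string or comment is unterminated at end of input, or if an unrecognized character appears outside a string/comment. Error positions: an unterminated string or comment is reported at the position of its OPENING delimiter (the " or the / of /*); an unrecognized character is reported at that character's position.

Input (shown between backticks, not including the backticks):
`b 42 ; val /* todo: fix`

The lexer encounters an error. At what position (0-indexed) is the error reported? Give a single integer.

pos=0: emit ID 'b' (now at pos=1)
pos=2: emit NUM '42' (now at pos=4)
pos=5: emit SEMI ';'
pos=7: emit ID 'val' (now at pos=10)
pos=11: enter COMMENT mode (saw '/*')
pos=11: ERROR — unterminated comment (reached EOF)

Answer: 11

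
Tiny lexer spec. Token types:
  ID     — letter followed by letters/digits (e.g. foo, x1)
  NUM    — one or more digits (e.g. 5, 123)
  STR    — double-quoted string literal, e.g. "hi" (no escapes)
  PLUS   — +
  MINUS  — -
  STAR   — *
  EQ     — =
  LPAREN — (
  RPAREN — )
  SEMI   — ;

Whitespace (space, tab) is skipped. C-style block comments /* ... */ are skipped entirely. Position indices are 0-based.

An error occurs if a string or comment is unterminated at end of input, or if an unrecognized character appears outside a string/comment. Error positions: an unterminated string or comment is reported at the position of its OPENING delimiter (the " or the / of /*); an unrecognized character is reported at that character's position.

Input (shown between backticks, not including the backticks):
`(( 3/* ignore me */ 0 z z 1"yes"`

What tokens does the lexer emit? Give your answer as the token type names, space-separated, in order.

Answer: LPAREN LPAREN NUM NUM ID ID NUM STR

Derivation:
pos=0: emit LPAREN '('
pos=1: emit LPAREN '('
pos=3: emit NUM '3' (now at pos=4)
pos=4: enter COMMENT mode (saw '/*')
exit COMMENT mode (now at pos=19)
pos=20: emit NUM '0' (now at pos=21)
pos=22: emit ID 'z' (now at pos=23)
pos=24: emit ID 'z' (now at pos=25)
pos=26: emit NUM '1' (now at pos=27)
pos=27: enter STRING mode
pos=27: emit STR "yes" (now at pos=32)
DONE. 8 tokens: [LPAREN, LPAREN, NUM, NUM, ID, ID, NUM, STR]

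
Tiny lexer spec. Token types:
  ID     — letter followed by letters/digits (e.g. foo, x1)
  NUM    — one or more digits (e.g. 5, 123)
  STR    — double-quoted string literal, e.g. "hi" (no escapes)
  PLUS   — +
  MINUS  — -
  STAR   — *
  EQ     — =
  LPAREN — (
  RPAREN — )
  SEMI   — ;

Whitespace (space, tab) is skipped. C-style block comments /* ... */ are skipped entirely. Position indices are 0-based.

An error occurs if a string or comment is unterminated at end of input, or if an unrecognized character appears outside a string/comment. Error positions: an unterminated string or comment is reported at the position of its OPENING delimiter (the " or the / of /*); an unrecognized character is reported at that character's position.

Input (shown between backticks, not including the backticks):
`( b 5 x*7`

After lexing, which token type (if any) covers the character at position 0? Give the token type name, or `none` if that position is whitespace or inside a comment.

pos=0: emit LPAREN '('
pos=2: emit ID 'b' (now at pos=3)
pos=4: emit NUM '5' (now at pos=5)
pos=6: emit ID 'x' (now at pos=7)
pos=7: emit STAR '*'
pos=8: emit NUM '7' (now at pos=9)
DONE. 6 tokens: [LPAREN, ID, NUM, ID, STAR, NUM]
Position 0: char is '(' -> LPAREN

Answer: LPAREN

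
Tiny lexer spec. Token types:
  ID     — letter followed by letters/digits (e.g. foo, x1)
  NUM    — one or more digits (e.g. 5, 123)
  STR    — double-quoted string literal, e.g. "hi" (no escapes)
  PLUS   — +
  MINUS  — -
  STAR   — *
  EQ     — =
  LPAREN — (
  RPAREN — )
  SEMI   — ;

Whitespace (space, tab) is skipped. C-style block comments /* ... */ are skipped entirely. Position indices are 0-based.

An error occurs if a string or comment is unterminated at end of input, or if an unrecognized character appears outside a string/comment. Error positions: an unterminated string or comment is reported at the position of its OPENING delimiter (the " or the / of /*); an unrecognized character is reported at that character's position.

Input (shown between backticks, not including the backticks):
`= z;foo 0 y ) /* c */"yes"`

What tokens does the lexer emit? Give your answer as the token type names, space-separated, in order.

Answer: EQ ID SEMI ID NUM ID RPAREN STR

Derivation:
pos=0: emit EQ '='
pos=2: emit ID 'z' (now at pos=3)
pos=3: emit SEMI ';'
pos=4: emit ID 'foo' (now at pos=7)
pos=8: emit NUM '0' (now at pos=9)
pos=10: emit ID 'y' (now at pos=11)
pos=12: emit RPAREN ')'
pos=14: enter COMMENT mode (saw '/*')
exit COMMENT mode (now at pos=21)
pos=21: enter STRING mode
pos=21: emit STR "yes" (now at pos=26)
DONE. 8 tokens: [EQ, ID, SEMI, ID, NUM, ID, RPAREN, STR]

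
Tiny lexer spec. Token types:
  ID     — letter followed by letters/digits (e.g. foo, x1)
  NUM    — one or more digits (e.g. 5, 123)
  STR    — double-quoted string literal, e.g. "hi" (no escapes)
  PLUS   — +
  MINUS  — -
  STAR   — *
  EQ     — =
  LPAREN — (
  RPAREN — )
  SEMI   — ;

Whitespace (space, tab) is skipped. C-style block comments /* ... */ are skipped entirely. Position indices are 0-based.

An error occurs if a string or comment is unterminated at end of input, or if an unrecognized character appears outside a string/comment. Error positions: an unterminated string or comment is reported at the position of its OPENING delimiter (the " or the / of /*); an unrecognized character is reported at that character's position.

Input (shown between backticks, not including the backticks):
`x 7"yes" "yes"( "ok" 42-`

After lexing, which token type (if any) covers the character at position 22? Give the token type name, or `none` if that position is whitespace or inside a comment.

Answer: NUM

Derivation:
pos=0: emit ID 'x' (now at pos=1)
pos=2: emit NUM '7' (now at pos=3)
pos=3: enter STRING mode
pos=3: emit STR "yes" (now at pos=8)
pos=9: enter STRING mode
pos=9: emit STR "yes" (now at pos=14)
pos=14: emit LPAREN '('
pos=16: enter STRING mode
pos=16: emit STR "ok" (now at pos=20)
pos=21: emit NUM '42' (now at pos=23)
pos=23: emit MINUS '-'
DONE. 8 tokens: [ID, NUM, STR, STR, LPAREN, STR, NUM, MINUS]
Position 22: char is '2' -> NUM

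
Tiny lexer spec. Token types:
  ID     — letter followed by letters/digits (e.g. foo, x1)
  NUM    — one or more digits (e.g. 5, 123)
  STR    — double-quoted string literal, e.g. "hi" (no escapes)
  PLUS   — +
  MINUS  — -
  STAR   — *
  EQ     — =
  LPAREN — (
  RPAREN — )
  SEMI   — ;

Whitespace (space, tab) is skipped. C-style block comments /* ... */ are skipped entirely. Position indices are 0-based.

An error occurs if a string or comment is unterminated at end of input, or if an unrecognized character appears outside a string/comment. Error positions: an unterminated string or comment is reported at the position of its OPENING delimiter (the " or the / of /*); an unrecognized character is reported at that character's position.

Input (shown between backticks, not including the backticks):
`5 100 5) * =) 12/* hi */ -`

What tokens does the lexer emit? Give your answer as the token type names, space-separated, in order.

pos=0: emit NUM '5' (now at pos=1)
pos=2: emit NUM '100' (now at pos=5)
pos=6: emit NUM '5' (now at pos=7)
pos=7: emit RPAREN ')'
pos=9: emit STAR '*'
pos=11: emit EQ '='
pos=12: emit RPAREN ')'
pos=14: emit NUM '12' (now at pos=16)
pos=16: enter COMMENT mode (saw '/*')
exit COMMENT mode (now at pos=24)
pos=25: emit MINUS '-'
DONE. 9 tokens: [NUM, NUM, NUM, RPAREN, STAR, EQ, RPAREN, NUM, MINUS]

Answer: NUM NUM NUM RPAREN STAR EQ RPAREN NUM MINUS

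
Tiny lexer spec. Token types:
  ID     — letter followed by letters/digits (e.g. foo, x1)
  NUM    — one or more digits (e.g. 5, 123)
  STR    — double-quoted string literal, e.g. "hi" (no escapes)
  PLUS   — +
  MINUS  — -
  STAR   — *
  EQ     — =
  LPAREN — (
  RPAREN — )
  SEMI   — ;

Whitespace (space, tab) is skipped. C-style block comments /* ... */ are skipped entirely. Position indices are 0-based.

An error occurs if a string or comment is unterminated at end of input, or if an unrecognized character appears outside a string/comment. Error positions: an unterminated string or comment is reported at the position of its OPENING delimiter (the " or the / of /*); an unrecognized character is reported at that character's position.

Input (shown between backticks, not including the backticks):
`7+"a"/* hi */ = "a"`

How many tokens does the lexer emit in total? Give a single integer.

pos=0: emit NUM '7' (now at pos=1)
pos=1: emit PLUS '+'
pos=2: enter STRING mode
pos=2: emit STR "a" (now at pos=5)
pos=5: enter COMMENT mode (saw '/*')
exit COMMENT mode (now at pos=13)
pos=14: emit EQ '='
pos=16: enter STRING mode
pos=16: emit STR "a" (now at pos=19)
DONE. 5 tokens: [NUM, PLUS, STR, EQ, STR]

Answer: 5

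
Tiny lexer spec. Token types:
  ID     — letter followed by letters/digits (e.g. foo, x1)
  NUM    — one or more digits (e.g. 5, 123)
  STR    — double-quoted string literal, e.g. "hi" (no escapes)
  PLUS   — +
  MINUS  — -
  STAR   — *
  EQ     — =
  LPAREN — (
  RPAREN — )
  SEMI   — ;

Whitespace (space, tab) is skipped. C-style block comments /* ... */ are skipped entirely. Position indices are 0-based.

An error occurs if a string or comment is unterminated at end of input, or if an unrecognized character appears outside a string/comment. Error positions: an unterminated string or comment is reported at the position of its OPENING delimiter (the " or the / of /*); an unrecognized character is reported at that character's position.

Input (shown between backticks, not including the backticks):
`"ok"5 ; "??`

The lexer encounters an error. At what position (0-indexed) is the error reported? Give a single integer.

pos=0: enter STRING mode
pos=0: emit STR "ok" (now at pos=4)
pos=4: emit NUM '5' (now at pos=5)
pos=6: emit SEMI ';'
pos=8: enter STRING mode
pos=8: ERROR — unterminated string

Answer: 8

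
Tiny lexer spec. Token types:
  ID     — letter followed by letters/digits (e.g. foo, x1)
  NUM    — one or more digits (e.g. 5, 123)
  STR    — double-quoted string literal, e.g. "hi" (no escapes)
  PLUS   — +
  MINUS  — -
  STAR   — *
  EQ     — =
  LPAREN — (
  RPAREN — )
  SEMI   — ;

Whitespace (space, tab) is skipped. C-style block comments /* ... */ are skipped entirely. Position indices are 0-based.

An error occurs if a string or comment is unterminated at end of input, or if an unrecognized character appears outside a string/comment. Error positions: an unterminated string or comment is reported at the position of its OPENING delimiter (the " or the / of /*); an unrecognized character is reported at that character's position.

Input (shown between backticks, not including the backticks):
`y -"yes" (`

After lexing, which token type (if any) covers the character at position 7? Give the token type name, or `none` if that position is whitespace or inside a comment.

Answer: STR

Derivation:
pos=0: emit ID 'y' (now at pos=1)
pos=2: emit MINUS '-'
pos=3: enter STRING mode
pos=3: emit STR "yes" (now at pos=8)
pos=9: emit LPAREN '('
DONE. 4 tokens: [ID, MINUS, STR, LPAREN]
Position 7: char is '"' -> STR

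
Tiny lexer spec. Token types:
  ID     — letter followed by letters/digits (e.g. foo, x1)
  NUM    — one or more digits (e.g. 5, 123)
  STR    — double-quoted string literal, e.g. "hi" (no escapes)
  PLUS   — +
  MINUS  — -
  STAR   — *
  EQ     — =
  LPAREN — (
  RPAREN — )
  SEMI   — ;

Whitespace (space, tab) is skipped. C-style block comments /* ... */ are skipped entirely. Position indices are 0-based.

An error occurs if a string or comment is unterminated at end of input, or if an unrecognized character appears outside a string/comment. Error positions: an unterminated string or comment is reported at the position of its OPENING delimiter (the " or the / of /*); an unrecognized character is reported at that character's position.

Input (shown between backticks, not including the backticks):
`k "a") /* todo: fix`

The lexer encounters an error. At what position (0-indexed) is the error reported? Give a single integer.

Answer: 7

Derivation:
pos=0: emit ID 'k' (now at pos=1)
pos=2: enter STRING mode
pos=2: emit STR "a" (now at pos=5)
pos=5: emit RPAREN ')'
pos=7: enter COMMENT mode (saw '/*')
pos=7: ERROR — unterminated comment (reached EOF)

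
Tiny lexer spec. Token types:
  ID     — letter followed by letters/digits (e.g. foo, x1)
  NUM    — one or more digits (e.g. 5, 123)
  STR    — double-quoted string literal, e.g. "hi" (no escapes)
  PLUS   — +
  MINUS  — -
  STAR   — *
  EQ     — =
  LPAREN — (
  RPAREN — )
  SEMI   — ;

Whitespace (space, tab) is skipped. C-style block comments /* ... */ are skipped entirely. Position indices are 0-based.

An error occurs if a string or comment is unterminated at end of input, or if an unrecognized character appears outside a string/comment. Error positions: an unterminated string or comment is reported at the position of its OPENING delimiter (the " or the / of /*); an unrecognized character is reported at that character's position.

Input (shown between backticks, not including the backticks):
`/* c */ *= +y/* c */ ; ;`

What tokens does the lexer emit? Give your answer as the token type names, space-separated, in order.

Answer: STAR EQ PLUS ID SEMI SEMI

Derivation:
pos=0: enter COMMENT mode (saw '/*')
exit COMMENT mode (now at pos=7)
pos=8: emit STAR '*'
pos=9: emit EQ '='
pos=11: emit PLUS '+'
pos=12: emit ID 'y' (now at pos=13)
pos=13: enter COMMENT mode (saw '/*')
exit COMMENT mode (now at pos=20)
pos=21: emit SEMI ';'
pos=23: emit SEMI ';'
DONE. 6 tokens: [STAR, EQ, PLUS, ID, SEMI, SEMI]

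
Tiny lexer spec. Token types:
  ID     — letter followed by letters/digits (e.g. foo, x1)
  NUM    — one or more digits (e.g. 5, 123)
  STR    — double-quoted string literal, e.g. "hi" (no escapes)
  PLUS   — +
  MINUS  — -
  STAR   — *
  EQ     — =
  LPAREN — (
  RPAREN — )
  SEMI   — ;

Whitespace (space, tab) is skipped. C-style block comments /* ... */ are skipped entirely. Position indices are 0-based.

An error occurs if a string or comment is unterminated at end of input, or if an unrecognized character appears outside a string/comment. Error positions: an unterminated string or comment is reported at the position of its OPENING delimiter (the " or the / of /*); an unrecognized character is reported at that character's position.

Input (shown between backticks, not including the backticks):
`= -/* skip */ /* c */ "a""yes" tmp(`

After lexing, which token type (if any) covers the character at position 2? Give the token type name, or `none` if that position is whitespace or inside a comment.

pos=0: emit EQ '='
pos=2: emit MINUS '-'
pos=3: enter COMMENT mode (saw '/*')
exit COMMENT mode (now at pos=13)
pos=14: enter COMMENT mode (saw '/*')
exit COMMENT mode (now at pos=21)
pos=22: enter STRING mode
pos=22: emit STR "a" (now at pos=25)
pos=25: enter STRING mode
pos=25: emit STR "yes" (now at pos=30)
pos=31: emit ID 'tmp' (now at pos=34)
pos=34: emit LPAREN '('
DONE. 6 tokens: [EQ, MINUS, STR, STR, ID, LPAREN]
Position 2: char is '-' -> MINUS

Answer: MINUS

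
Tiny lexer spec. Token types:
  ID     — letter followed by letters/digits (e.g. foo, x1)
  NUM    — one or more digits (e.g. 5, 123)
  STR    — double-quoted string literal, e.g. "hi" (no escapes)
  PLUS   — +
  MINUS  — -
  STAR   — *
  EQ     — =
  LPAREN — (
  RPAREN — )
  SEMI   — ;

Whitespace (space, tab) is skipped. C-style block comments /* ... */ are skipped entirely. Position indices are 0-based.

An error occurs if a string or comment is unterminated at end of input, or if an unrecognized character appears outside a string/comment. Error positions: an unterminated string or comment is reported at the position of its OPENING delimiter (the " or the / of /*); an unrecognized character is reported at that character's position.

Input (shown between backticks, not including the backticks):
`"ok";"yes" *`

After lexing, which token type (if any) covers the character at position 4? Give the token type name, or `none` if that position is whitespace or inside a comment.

pos=0: enter STRING mode
pos=0: emit STR "ok" (now at pos=4)
pos=4: emit SEMI ';'
pos=5: enter STRING mode
pos=5: emit STR "yes" (now at pos=10)
pos=11: emit STAR '*'
DONE. 4 tokens: [STR, SEMI, STR, STAR]
Position 4: char is ';' -> SEMI

Answer: SEMI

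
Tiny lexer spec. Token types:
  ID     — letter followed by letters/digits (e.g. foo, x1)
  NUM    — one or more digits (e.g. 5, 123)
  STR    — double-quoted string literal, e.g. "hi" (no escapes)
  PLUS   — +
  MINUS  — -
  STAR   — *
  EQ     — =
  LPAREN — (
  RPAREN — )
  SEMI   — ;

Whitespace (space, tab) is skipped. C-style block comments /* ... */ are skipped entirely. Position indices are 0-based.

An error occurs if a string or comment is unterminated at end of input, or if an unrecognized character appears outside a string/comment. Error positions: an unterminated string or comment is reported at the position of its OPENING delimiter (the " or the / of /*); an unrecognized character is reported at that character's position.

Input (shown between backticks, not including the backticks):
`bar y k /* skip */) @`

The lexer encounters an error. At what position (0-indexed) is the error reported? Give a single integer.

Answer: 20

Derivation:
pos=0: emit ID 'bar' (now at pos=3)
pos=4: emit ID 'y' (now at pos=5)
pos=6: emit ID 'k' (now at pos=7)
pos=8: enter COMMENT mode (saw '/*')
exit COMMENT mode (now at pos=18)
pos=18: emit RPAREN ')'
pos=20: ERROR — unrecognized char '@'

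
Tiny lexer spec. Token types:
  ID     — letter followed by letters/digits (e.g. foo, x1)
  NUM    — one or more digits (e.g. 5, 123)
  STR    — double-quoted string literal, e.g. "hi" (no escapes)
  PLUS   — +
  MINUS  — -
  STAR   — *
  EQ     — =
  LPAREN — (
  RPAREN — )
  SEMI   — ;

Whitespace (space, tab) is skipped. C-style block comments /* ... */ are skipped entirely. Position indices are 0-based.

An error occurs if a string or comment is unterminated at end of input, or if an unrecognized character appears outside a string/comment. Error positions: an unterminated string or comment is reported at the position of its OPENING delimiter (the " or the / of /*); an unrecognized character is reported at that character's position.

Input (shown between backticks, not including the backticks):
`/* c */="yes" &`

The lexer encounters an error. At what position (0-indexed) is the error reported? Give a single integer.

pos=0: enter COMMENT mode (saw '/*')
exit COMMENT mode (now at pos=7)
pos=7: emit EQ '='
pos=8: enter STRING mode
pos=8: emit STR "yes" (now at pos=13)
pos=14: ERROR — unrecognized char '&'

Answer: 14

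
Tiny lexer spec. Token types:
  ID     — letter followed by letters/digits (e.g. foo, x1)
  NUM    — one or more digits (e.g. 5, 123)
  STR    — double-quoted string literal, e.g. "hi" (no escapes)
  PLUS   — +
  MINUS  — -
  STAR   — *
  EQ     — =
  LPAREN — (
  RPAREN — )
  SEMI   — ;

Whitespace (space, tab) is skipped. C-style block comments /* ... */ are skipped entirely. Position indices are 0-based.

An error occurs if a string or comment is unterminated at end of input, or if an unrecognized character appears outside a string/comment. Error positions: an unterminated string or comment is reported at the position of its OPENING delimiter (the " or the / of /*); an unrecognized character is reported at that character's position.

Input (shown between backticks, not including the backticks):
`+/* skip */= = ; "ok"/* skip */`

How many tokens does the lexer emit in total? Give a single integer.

pos=0: emit PLUS '+'
pos=1: enter COMMENT mode (saw '/*')
exit COMMENT mode (now at pos=11)
pos=11: emit EQ '='
pos=13: emit EQ '='
pos=15: emit SEMI ';'
pos=17: enter STRING mode
pos=17: emit STR "ok" (now at pos=21)
pos=21: enter COMMENT mode (saw '/*')
exit COMMENT mode (now at pos=31)
DONE. 5 tokens: [PLUS, EQ, EQ, SEMI, STR]

Answer: 5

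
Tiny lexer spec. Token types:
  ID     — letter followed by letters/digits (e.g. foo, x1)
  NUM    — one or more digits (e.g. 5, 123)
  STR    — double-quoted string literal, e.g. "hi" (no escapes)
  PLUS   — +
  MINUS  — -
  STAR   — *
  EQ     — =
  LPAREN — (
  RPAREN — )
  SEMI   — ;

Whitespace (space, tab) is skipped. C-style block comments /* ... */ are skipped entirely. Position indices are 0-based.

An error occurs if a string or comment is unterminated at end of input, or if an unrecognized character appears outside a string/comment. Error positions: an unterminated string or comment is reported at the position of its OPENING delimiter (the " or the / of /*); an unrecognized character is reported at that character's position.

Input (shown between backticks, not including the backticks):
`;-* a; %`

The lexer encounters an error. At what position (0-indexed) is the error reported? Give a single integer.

Answer: 7

Derivation:
pos=0: emit SEMI ';'
pos=1: emit MINUS '-'
pos=2: emit STAR '*'
pos=4: emit ID 'a' (now at pos=5)
pos=5: emit SEMI ';'
pos=7: ERROR — unrecognized char '%'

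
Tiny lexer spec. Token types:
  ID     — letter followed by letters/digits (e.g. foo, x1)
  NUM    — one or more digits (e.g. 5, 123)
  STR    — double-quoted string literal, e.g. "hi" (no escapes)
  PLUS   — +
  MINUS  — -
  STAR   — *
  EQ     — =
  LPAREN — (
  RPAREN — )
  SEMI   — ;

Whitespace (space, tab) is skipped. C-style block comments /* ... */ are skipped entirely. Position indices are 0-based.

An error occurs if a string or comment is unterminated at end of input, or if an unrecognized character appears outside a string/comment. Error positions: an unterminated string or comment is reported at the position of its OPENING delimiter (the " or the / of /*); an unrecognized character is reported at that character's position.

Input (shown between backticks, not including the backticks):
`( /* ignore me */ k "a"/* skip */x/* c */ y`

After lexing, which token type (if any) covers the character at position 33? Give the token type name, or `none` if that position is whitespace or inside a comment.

pos=0: emit LPAREN '('
pos=2: enter COMMENT mode (saw '/*')
exit COMMENT mode (now at pos=17)
pos=18: emit ID 'k' (now at pos=19)
pos=20: enter STRING mode
pos=20: emit STR "a" (now at pos=23)
pos=23: enter COMMENT mode (saw '/*')
exit COMMENT mode (now at pos=33)
pos=33: emit ID 'x' (now at pos=34)
pos=34: enter COMMENT mode (saw '/*')
exit COMMENT mode (now at pos=41)
pos=42: emit ID 'y' (now at pos=43)
DONE. 5 tokens: [LPAREN, ID, STR, ID, ID]
Position 33: char is 'x' -> ID

Answer: ID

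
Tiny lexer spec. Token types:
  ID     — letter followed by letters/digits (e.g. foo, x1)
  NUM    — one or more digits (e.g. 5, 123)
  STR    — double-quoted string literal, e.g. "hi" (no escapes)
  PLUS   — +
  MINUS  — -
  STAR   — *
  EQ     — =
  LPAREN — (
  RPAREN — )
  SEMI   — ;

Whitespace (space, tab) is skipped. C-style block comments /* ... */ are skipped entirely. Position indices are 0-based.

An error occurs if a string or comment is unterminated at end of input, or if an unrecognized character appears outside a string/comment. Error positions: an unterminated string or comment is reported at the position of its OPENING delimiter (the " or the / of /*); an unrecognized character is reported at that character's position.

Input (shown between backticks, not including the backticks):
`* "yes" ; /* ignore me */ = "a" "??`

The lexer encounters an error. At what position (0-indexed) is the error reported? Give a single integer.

Answer: 32

Derivation:
pos=0: emit STAR '*'
pos=2: enter STRING mode
pos=2: emit STR "yes" (now at pos=7)
pos=8: emit SEMI ';'
pos=10: enter COMMENT mode (saw '/*')
exit COMMENT mode (now at pos=25)
pos=26: emit EQ '='
pos=28: enter STRING mode
pos=28: emit STR "a" (now at pos=31)
pos=32: enter STRING mode
pos=32: ERROR — unterminated string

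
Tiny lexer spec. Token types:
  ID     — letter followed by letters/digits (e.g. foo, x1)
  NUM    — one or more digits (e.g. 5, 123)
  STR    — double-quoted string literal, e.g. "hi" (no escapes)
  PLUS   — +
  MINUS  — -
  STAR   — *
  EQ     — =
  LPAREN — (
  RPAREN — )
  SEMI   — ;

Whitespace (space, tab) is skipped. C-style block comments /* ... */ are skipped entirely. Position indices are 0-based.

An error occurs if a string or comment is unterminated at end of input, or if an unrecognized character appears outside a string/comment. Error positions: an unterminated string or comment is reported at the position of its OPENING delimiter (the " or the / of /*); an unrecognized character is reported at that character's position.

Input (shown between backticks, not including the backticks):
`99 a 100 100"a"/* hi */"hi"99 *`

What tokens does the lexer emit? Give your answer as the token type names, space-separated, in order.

pos=0: emit NUM '99' (now at pos=2)
pos=3: emit ID 'a' (now at pos=4)
pos=5: emit NUM '100' (now at pos=8)
pos=9: emit NUM '100' (now at pos=12)
pos=12: enter STRING mode
pos=12: emit STR "a" (now at pos=15)
pos=15: enter COMMENT mode (saw '/*')
exit COMMENT mode (now at pos=23)
pos=23: enter STRING mode
pos=23: emit STR "hi" (now at pos=27)
pos=27: emit NUM '99' (now at pos=29)
pos=30: emit STAR '*'
DONE. 8 tokens: [NUM, ID, NUM, NUM, STR, STR, NUM, STAR]

Answer: NUM ID NUM NUM STR STR NUM STAR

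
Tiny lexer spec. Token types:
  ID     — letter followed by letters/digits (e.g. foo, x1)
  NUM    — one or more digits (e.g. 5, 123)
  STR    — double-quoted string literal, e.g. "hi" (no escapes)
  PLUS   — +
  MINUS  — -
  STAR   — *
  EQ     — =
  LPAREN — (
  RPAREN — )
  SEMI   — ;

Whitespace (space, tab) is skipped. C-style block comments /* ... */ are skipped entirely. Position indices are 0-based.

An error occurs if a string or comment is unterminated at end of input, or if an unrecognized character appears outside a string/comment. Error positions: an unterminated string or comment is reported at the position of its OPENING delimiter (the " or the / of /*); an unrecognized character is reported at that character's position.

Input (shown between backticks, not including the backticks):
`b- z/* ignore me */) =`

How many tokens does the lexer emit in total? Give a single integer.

pos=0: emit ID 'b' (now at pos=1)
pos=1: emit MINUS '-'
pos=3: emit ID 'z' (now at pos=4)
pos=4: enter COMMENT mode (saw '/*')
exit COMMENT mode (now at pos=19)
pos=19: emit RPAREN ')'
pos=21: emit EQ '='
DONE. 5 tokens: [ID, MINUS, ID, RPAREN, EQ]

Answer: 5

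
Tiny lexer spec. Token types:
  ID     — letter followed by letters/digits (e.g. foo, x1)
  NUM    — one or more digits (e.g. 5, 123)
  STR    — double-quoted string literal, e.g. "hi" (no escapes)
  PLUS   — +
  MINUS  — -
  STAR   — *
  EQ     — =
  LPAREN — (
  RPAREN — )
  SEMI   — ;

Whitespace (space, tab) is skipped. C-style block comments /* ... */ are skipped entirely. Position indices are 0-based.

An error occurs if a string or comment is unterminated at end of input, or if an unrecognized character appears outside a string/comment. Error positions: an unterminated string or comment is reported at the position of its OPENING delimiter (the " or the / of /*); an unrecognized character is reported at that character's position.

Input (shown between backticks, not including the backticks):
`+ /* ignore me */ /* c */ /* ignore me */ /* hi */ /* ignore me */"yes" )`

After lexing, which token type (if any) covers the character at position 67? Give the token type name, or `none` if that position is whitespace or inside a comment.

pos=0: emit PLUS '+'
pos=2: enter COMMENT mode (saw '/*')
exit COMMENT mode (now at pos=17)
pos=18: enter COMMENT mode (saw '/*')
exit COMMENT mode (now at pos=25)
pos=26: enter COMMENT mode (saw '/*')
exit COMMENT mode (now at pos=41)
pos=42: enter COMMENT mode (saw '/*')
exit COMMENT mode (now at pos=50)
pos=51: enter COMMENT mode (saw '/*')
exit COMMENT mode (now at pos=66)
pos=66: enter STRING mode
pos=66: emit STR "yes" (now at pos=71)
pos=72: emit RPAREN ')'
DONE. 3 tokens: [PLUS, STR, RPAREN]
Position 67: char is 'y' -> STR

Answer: STR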